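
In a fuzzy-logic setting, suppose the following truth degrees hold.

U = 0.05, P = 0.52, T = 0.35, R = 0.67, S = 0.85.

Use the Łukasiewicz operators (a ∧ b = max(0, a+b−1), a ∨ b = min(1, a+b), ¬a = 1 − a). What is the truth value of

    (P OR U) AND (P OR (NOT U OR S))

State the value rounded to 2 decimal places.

0.57

P OR U = min(1, a+b) on (0.52, 0.05) = 0.57
NOT U = 1 − 0.05 = 0.95
NOT U OR S = min(1, a+b) on (0.95, 0.85) = 1.00
P OR (NOT U OR S) = min(1, a+b) on (0.52, 1.00) = 1.00
(P OR U) AND (P OR (NOT U OR S)) = max(0, a+b−1) on (0.57, 1.00) = 0.57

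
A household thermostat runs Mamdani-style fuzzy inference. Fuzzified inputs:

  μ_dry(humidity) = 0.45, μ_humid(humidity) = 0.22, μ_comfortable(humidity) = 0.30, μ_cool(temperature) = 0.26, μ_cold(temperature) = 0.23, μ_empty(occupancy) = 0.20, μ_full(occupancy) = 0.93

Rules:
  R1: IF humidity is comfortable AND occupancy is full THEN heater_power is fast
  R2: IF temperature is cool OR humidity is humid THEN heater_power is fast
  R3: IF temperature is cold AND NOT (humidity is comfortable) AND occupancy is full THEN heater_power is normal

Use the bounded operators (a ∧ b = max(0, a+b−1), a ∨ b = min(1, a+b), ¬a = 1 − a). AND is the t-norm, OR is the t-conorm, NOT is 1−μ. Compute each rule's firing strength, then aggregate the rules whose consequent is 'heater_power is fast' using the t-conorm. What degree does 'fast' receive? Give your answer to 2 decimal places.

0.71

R1: comfortable=0.30, full=0.93; AND[max(0, a+b−1)] → w = 0.23
R2: cool=0.26, humid=0.22; OR[min(1, a+b)] → w = 0.48
R3: cold=0.23, ¬comfortable=1−0.30=0.70, full=0.93; AND[max(0, a+b−1)] → w = 0.00
Rules with consequent 'fast': {R1, R2} → strengths 0.23, 0.48
Aggregate via t-conorm [min(1, a+b)]: 0.71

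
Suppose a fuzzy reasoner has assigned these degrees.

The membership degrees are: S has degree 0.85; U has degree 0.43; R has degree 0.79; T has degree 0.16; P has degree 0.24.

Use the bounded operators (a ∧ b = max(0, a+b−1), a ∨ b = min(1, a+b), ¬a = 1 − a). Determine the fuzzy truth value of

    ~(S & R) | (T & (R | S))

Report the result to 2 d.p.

0.52

S & R = max(0, a+b−1) on (0.85, 0.79) = 0.64
~(S & R) = 1 − 0.64 = 0.36
R | S = min(1, a+b) on (0.79, 0.85) = 1.00
T & (R | S) = max(0, a+b−1) on (0.16, 1.00) = 0.16
~(S & R) | (T & (R | S)) = min(1, a+b) on (0.36, 0.16) = 0.52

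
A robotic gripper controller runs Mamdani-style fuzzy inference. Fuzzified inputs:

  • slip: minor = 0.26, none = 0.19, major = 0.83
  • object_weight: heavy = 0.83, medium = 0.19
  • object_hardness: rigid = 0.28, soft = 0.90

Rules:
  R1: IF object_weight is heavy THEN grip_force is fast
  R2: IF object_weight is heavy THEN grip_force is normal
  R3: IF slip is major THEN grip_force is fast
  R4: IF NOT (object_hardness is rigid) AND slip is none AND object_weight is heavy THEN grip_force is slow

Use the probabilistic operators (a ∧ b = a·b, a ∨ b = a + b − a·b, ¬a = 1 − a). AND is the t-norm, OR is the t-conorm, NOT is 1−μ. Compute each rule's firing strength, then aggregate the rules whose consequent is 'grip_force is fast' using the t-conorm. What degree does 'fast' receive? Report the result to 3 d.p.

R1: heavy=0.83 → w = 0.8300
R2: heavy=0.83 → w = 0.8300
R3: major=0.83 → w = 0.8300
R4: ¬rigid=1−0.28=0.72, none=0.19, heavy=0.83; AND[a·b] → w = 0.1135
Rules with consequent 'fast': {R1, R3} → strengths 0.8300, 0.8300
Aggregate via t-conorm [a + b − a·b]: 0.9711

0.971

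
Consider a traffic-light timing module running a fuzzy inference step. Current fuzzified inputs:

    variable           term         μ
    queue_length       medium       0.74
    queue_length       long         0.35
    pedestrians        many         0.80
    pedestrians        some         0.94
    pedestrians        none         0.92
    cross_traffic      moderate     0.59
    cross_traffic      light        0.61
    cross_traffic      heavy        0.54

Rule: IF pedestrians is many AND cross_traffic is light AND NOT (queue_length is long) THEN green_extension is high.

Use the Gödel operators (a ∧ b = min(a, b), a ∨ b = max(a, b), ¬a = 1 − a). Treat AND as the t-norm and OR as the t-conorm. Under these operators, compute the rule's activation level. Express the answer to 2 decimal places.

firing strength: many=0.80, light=0.61, ¬long=1−0.35=0.65; AND[min(a, b)] → w = 0.61

0.61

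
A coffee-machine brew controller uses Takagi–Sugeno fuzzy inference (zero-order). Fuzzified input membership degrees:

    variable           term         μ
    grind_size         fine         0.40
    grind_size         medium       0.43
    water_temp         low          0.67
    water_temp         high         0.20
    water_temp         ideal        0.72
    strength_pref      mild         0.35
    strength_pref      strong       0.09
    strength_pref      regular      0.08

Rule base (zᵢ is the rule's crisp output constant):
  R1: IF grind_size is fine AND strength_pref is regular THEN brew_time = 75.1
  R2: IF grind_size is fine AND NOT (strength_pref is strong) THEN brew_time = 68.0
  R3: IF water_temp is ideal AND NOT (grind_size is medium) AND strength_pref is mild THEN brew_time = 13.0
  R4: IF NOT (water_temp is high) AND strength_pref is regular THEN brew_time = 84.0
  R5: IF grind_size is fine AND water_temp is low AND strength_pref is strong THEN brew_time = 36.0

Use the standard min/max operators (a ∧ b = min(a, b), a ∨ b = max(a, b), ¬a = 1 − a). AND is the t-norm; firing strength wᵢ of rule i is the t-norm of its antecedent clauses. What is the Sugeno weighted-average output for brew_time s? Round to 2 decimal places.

R1 (z=75.1): fine=0.40, regular=0.08; AND[min(a, b)] → w = 0.08
R2 (z=68.0): fine=0.40, ¬strong=1−0.09=0.91; AND[min(a, b)] → w = 0.40
R3 (z=13.0): ideal=0.72, ¬medium=1−0.43=0.57, mild=0.35; AND[min(a, b)] → w = 0.35
R4 (z=84.0): ¬high=1−0.20=0.80, regular=0.08; AND[min(a, b)] → w = 0.08
R5 (z=36.0): fine=0.40, low=0.67, strong=0.09; AND[min(a, b)] → w = 0.09
Weighted average = (0.08·75.1 + 0.40·68.0 + 0.35·13.0 + 0.08·84.0 + 0.09·36.0) / (0.08 + 0.40 + 0.35 + 0.08 + 0.09)
  = 47.7180 / 1.0000 = 47.72

47.72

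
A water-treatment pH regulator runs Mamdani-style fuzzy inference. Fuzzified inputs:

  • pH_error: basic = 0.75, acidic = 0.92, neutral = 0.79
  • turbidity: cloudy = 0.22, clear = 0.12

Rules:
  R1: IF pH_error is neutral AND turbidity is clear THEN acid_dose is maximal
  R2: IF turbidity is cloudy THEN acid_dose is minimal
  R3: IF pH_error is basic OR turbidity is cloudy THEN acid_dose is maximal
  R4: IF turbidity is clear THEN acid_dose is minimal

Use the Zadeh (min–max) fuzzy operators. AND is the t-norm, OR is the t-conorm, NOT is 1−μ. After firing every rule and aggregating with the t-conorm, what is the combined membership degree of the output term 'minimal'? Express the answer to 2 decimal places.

R1: neutral=0.79, clear=0.12; AND[min(a, b)] → w = 0.12
R2: cloudy=0.22 → w = 0.22
R3: basic=0.75, cloudy=0.22; OR[max(a, b)] → w = 0.75
R4: clear=0.12 → w = 0.12
Rules with consequent 'minimal': {R2, R4} → strengths 0.22, 0.12
Aggregate via t-conorm [max(a, b)]: 0.22

0.22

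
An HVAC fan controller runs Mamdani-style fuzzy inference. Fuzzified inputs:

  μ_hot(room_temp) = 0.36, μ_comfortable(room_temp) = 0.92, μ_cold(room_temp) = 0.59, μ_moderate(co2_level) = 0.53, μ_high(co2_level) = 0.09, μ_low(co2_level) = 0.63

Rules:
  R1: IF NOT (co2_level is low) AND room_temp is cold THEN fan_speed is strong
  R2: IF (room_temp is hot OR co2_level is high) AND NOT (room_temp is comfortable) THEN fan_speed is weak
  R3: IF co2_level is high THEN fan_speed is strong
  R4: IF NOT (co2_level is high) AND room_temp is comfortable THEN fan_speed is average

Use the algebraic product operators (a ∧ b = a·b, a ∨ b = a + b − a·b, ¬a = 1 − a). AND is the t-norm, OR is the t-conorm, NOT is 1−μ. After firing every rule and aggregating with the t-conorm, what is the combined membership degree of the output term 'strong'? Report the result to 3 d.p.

R1: ¬low=1−0.63=0.37, cold=0.59; AND[a·b] → w = 0.2183
R2: (hot=0.36 OR high=0.09) = 0.4176; AND[a·b] with ¬comfortable=1−0.92=0.08 → w = 0.0334
R3: high=0.09 → w = 0.0900
R4: ¬high=1−0.09=0.91, comfortable=0.92; AND[a·b] → w = 0.8372
Rules with consequent 'strong': {R1, R3} → strengths 0.2183, 0.0900
Aggregate via t-conorm [a + b − a·b]: 0.2887

0.289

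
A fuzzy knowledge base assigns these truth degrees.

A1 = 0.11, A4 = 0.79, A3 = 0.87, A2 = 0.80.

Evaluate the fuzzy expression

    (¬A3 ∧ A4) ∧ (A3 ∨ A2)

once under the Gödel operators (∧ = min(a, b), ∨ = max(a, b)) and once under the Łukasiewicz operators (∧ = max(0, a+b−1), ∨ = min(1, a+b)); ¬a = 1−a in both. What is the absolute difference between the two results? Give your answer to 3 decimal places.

0.130

Under Gödel:
  ¬A3 = 1 − 0.87 = 0.13
  ¬A3 ∧ A4 = min(a, b) on (0.13, 0.79) = 0.13
  A3 ∨ A2 = max(a, b) on (0.87, 0.80) = 0.87
  (¬A3 ∧ A4) ∧ (A3 ∨ A2) = min(a, b) on (0.13, 0.87) = 0.13
  → value = 0.1300
Under Łukasiewicz:
  ¬A3 = 1 − 0.87 = 0.13
  ¬A3 ∧ A4 = max(0, a+b−1) on (0.13, 0.79) = 0.00
  A3 ∨ A2 = min(1, a+b) on (0.87, 0.80) = 1.00
  (¬A3 ∧ A4) ∧ (A3 ∨ A2) = max(0, a+b−1) on (0.00, 1.00) = 0.00
  → value = 0.0000
|0.1300 − 0.0000| = 0.130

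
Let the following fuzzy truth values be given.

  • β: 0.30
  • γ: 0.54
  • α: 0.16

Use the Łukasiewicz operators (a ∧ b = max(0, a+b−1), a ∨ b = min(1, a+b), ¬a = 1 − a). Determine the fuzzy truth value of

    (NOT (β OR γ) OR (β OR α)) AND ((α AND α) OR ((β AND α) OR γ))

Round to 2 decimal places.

0.16

β OR γ = min(1, a+b) on (0.30, 0.54) = 0.84
NOT (β OR γ) = 1 − 0.84 = 0.16
β OR α = min(1, a+b) on (0.30, 0.16) = 0.46
NOT (β OR γ) OR (β OR α) = min(1, a+b) on (0.16, 0.46) = 0.62
α AND α = max(0, a+b−1) on (0.16, 0.16) = 0.00
β AND α = max(0, a+b−1) on (0.30, 0.16) = 0.00
(β AND α) OR γ = min(1, a+b) on (0.00, 0.54) = 0.54
(α AND α) OR ((β AND α) OR γ) = min(1, a+b) on (0.00, 0.54) = 0.54
(NOT (β OR γ) OR (β OR α)) AND ((α AND α) OR ((β AND α) OR γ)) = max(0, a+b−1) on (0.62, 0.54) = 0.16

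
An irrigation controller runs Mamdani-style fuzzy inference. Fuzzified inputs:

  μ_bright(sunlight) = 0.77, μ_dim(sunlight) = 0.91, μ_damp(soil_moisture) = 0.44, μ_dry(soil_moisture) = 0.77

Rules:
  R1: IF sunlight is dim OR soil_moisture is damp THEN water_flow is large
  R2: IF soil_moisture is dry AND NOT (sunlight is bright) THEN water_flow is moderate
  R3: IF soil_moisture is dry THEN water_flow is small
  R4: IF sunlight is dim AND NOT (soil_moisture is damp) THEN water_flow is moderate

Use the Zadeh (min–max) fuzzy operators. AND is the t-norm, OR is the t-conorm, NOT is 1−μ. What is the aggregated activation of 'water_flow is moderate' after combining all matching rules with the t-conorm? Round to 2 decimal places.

0.56

R1: dim=0.91, damp=0.44; OR[max(a, b)] → w = 0.91
R2: dry=0.77, ¬bright=1−0.77=0.23; AND[min(a, b)] → w = 0.23
R3: dry=0.77 → w = 0.77
R4: dim=0.91, ¬damp=1−0.44=0.56; AND[min(a, b)] → w = 0.56
Rules with consequent 'moderate': {R2, R4} → strengths 0.23, 0.56
Aggregate via t-conorm [max(a, b)]: 0.56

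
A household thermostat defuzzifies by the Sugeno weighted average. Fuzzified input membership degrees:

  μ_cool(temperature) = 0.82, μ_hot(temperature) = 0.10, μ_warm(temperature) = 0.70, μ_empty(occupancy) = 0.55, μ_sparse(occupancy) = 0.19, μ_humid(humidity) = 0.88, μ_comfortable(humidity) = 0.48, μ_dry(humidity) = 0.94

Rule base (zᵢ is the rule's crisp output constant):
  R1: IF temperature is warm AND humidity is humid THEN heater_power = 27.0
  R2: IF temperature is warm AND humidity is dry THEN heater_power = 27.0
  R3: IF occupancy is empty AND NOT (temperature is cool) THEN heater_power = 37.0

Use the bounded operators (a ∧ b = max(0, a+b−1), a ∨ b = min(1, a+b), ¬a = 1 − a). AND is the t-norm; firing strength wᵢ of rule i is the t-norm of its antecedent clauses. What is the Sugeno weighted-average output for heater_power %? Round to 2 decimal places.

R1 (z=27.0): warm=0.70, humid=0.88; AND[max(0, a+b−1)] → w = 0.58
R2 (z=27.0): warm=0.70, dry=0.94; AND[max(0, a+b−1)] → w = 0.64
R3 (z=37.0): empty=0.55, ¬cool=1−0.82=0.18; AND[max(0, a+b−1)] → w = 0.00
Weighted average = (0.58·27.0 + 0.64·27.0 + 0.00·37.0) / (0.58 + 0.64 + 0.00)
  = 32.9400 / 1.2200 = 27.00

27.00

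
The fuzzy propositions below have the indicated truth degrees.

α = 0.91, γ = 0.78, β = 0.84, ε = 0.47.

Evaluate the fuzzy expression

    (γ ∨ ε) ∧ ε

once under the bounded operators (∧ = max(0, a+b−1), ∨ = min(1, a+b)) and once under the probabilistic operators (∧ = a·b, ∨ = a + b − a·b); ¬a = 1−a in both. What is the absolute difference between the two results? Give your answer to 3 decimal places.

Under bounded:
  γ ∨ ε = min(1, a+b) on (0.78, 0.47) = 1.00
  (γ ∨ ε) ∧ ε = max(0, a+b−1) on (1.00, 0.47) = 0.47
  → value = 0.4700
Under probabilistic:
  γ ∨ ε = a + b − a·b on (0.7800, 0.4700) = 0.8834
  (γ ∨ ε) ∧ ε = a·b on (0.8834, 0.4700) = 0.4152
  → value = 0.4152
|0.4700 − 0.4152| = 0.055

0.055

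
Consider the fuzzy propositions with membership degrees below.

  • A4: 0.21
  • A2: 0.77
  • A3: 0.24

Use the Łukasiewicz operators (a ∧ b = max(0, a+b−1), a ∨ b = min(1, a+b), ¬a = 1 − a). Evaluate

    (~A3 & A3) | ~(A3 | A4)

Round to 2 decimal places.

~A3 = 1 − 0.24 = 0.76
~A3 & A3 = max(0, a+b−1) on (0.76, 0.24) = 0.00
A3 | A4 = min(1, a+b) on (0.24, 0.21) = 0.45
~(A3 | A4) = 1 − 0.45 = 0.55
(~A3 & A3) | ~(A3 | A4) = min(1, a+b) on (0.00, 0.55) = 0.55

0.55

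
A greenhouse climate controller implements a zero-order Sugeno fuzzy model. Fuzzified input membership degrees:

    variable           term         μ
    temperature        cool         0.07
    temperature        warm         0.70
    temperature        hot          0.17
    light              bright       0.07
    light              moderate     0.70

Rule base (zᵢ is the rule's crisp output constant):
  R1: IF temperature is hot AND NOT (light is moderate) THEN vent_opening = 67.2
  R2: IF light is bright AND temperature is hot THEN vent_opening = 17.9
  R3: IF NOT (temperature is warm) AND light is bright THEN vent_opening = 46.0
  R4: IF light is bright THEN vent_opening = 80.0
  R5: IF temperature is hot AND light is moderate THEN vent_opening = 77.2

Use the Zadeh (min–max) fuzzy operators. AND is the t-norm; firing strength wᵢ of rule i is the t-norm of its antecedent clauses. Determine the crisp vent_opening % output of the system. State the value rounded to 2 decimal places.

R1 (z=67.2): hot=0.17, ¬moderate=1−0.70=0.30; AND[min(a, b)] → w = 0.17
R2 (z=17.9): bright=0.07, hot=0.17; AND[min(a, b)] → w = 0.07
R3 (z=46.0): ¬warm=1−0.70=0.30, bright=0.07; AND[min(a, b)] → w = 0.07
R4 (z=80.0): bright=0.07 → w = 0.07
R5 (z=77.2): hot=0.17, moderate=0.70; AND[min(a, b)] → w = 0.17
Weighted average = (0.17·67.2 + 0.07·17.9 + 0.07·46.0 + 0.07·80.0 + 0.17·77.2) / (0.17 + 0.07 + 0.07 + 0.07 + 0.17)
  = 34.6210 / 0.5500 = 62.95

62.95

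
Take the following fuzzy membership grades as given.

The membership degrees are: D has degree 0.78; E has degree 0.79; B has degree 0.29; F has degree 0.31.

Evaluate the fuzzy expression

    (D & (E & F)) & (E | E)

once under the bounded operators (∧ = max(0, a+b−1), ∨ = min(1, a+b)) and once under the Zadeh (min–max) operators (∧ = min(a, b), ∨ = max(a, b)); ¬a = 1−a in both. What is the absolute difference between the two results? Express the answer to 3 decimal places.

0.310

Under bounded:
  E & F = max(0, a+b−1) on (0.79, 0.31) = 0.10
  D & (E & F) = max(0, a+b−1) on (0.78, 0.10) = 0.00
  E | E = min(1, a+b) on (0.79, 0.79) = 1.00
  (D & (E & F)) & (E | E) = max(0, a+b−1) on (0.00, 1.00) = 0.00
  → value = 0.0000
Under Zadeh (min–max):
  E & F = min(a, b) on (0.79, 0.31) = 0.31
  D & (E & F) = min(a, b) on (0.78, 0.31) = 0.31
  E | E = max(a, b) on (0.79, 0.79) = 0.79
  (D & (E & F)) & (E | E) = min(a, b) on (0.31, 0.79) = 0.31
  → value = 0.3100
|0.0000 − 0.3100| = 0.310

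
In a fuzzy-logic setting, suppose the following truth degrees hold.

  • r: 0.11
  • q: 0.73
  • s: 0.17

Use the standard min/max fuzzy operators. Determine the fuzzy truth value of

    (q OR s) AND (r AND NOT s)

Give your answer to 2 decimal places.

q OR s = max(a, b) on (0.73, 0.17) = 0.73
NOT s = 1 − 0.17 = 0.83
r AND NOT s = min(a, b) on (0.11, 0.83) = 0.11
(q OR s) AND (r AND NOT s) = min(a, b) on (0.73, 0.11) = 0.11

0.11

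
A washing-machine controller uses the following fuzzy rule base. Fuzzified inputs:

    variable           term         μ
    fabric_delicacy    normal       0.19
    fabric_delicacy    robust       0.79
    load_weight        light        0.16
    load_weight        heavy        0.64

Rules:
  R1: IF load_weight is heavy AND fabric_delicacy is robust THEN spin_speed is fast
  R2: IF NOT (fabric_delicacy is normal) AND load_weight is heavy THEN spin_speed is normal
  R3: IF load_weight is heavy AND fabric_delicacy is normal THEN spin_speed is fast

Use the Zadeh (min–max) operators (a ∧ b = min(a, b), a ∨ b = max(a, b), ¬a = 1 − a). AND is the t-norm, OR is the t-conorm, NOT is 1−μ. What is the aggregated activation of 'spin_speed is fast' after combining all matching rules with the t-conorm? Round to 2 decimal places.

R1: heavy=0.64, robust=0.79; AND[min(a, b)] → w = 0.64
R2: ¬normal=1−0.19=0.81, heavy=0.64; AND[min(a, b)] → w = 0.64
R3: heavy=0.64, normal=0.19; AND[min(a, b)] → w = 0.19
Rules with consequent 'fast': {R1, R3} → strengths 0.64, 0.19
Aggregate via t-conorm [max(a, b)]: 0.64

0.64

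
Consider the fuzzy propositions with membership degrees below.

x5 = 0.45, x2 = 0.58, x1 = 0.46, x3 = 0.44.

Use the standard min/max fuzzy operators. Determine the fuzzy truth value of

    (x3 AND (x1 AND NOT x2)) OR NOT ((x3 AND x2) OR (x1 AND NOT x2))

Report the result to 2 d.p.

0.56

NOT x2 = 1 − 0.58 = 0.42
x1 AND NOT x2 = min(a, b) on (0.46, 0.42) = 0.42
x3 AND (x1 AND NOT x2) = min(a, b) on (0.44, 0.42) = 0.42
x3 AND x2 = min(a, b) on (0.44, 0.58) = 0.44
NOT x2 = 1 − 0.58 = 0.42
x1 AND NOT x2 = min(a, b) on (0.46, 0.42) = 0.42
(x3 AND x2) OR (x1 AND NOT x2) = max(a, b) on (0.44, 0.42) = 0.44
NOT ((x3 AND x2) OR (x1 AND NOT x2)) = 1 − 0.44 = 0.56
(x3 AND (x1 AND NOT x2)) OR NOT ((x3 AND x2) OR (x1 AND NOT x2)) = max(a, b) on (0.42, 0.56) = 0.56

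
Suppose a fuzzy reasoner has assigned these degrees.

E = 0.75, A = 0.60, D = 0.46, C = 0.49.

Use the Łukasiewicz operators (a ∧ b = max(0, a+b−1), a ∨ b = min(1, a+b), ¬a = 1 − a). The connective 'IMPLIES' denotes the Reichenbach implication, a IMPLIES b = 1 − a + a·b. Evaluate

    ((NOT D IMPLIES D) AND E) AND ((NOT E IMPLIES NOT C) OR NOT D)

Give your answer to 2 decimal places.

0.46

NOT D = 1 − 0.46 = 0.54
NOT D IMPLIES D  [Reichenbach: 1 − a + a·b] with a=0.54, b=0.46 → 0.71
(NOT D IMPLIES D) AND E = max(0, a+b−1) on (0.71, 0.75) = 0.46
NOT E = 1 − 0.75 = 0.25
NOT C = 1 − 0.49 = 0.51
NOT E IMPLIES NOT C  [Reichenbach: 1 − a + a·b] with a=0.25, b=0.51 → 0.88
NOT D = 1 − 0.46 = 0.54
(NOT E IMPLIES NOT C) OR NOT D = min(1, a+b) on (0.88, 0.54) = 1.00
((NOT D IMPLIES D) AND E) AND ((NOT E IMPLIES NOT C) OR NOT D) = max(0, a+b−1) on (0.46, 1.00) = 0.46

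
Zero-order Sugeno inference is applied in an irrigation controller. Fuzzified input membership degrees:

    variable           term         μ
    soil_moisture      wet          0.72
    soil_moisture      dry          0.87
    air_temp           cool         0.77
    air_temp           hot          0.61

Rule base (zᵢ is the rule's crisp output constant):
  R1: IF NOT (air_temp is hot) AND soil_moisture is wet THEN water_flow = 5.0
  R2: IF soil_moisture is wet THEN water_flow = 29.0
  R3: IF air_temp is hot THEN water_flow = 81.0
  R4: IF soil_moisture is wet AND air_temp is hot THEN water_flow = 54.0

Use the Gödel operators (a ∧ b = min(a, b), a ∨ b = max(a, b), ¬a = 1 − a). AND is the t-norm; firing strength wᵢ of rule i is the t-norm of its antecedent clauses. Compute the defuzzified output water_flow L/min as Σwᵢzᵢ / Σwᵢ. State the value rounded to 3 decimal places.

45.142

R1 (z=5.0): ¬hot=1−0.61=0.39, wet=0.72; AND[min(a, b)] → w = 0.39
R2 (z=29.0): wet=0.72 → w = 0.72
R3 (z=81.0): hot=0.61 → w = 0.61
R4 (z=54.0): wet=0.72, hot=0.61; AND[min(a, b)] → w = 0.61
Weighted average = (0.39·5.0 + 0.72·29.0 + 0.61·81.0 + 0.61·54.0) / (0.39 + 0.72 + 0.61 + 0.61)
  = 105.1800 / 2.3300 = 45.142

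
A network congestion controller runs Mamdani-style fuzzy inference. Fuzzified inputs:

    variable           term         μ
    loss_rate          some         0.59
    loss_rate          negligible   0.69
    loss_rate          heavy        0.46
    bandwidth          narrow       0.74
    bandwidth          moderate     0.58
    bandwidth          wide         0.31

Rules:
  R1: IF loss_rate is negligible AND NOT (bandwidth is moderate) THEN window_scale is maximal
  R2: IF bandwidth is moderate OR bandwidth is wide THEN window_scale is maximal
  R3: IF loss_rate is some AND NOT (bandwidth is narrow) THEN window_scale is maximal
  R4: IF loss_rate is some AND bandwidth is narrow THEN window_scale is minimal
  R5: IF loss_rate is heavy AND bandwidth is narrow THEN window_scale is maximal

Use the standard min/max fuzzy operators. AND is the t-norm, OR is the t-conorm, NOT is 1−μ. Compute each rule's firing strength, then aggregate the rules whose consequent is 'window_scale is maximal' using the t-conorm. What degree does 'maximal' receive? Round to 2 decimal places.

0.58

R1: negligible=0.69, ¬moderate=1−0.58=0.42; AND[min(a, b)] → w = 0.42
R2: moderate=0.58, wide=0.31; OR[max(a, b)] → w = 0.58
R3: some=0.59, ¬narrow=1−0.74=0.26; AND[min(a, b)] → w = 0.26
R4: some=0.59, narrow=0.74; AND[min(a, b)] → w = 0.59
R5: heavy=0.46, narrow=0.74; AND[min(a, b)] → w = 0.46
Rules with consequent 'maximal': {R1, R2, R3, R5} → strengths 0.42, 0.58, 0.26, 0.46
Aggregate via t-conorm [max(a, b)]: 0.58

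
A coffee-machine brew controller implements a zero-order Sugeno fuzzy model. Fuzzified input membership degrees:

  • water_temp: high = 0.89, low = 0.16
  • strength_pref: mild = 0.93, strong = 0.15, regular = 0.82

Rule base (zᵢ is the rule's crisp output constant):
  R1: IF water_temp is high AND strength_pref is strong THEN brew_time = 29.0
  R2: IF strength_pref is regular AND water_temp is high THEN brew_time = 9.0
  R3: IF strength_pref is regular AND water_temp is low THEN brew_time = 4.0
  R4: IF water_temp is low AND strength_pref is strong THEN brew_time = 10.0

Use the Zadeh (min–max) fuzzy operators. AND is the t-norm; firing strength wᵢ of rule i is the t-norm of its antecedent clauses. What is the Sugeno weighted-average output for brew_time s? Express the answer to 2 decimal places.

10.84

R1 (z=29.0): high=0.89, strong=0.15; AND[min(a, b)] → w = 0.15
R2 (z=9.0): regular=0.82, high=0.89; AND[min(a, b)] → w = 0.82
R3 (z=4.0): regular=0.82, low=0.16; AND[min(a, b)] → w = 0.16
R4 (z=10.0): low=0.16, strong=0.15; AND[min(a, b)] → w = 0.15
Weighted average = (0.15·29.0 + 0.82·9.0 + 0.16·4.0 + 0.15·10.0) / (0.15 + 0.82 + 0.16 + 0.15)
  = 13.8700 / 1.2800 = 10.84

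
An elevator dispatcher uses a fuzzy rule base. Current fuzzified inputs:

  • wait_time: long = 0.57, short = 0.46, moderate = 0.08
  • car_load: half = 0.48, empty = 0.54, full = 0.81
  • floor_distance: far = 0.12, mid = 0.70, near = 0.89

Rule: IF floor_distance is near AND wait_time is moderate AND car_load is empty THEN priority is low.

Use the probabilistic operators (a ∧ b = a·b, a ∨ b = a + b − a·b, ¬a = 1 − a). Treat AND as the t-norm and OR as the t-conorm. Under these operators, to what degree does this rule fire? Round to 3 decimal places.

0.038

firing strength: near=0.89, moderate=0.08, empty=0.54; AND[a·b] → w = 0.0384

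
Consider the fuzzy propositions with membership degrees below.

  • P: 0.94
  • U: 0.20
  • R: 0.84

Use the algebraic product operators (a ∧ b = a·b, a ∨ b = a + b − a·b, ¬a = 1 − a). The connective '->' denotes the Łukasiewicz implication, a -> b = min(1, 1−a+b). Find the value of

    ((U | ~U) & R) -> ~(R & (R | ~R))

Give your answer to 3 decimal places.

0.567

~U = 1 − 0.2000 = 0.8000
U | ~U = a + b − a·b on (0.2000, 0.8000) = 0.8400
(U | ~U) & R = a·b on (0.8400, 0.8400) = 0.7056
~R = 1 − 0.8400 = 0.1600
R | ~R = a + b − a·b on (0.8400, 0.1600) = 0.8656
R & (R | ~R) = a·b on (0.8400, 0.8656) = 0.7271
~(R & (R | ~R)) = 1 − 0.7271 = 0.2729
((U | ~U) & R) -> ~(R & (R | ~R))  [Łukasiewicz: min(1, 1−a+b)] with a=0.7056, b=0.2729 → 0.5673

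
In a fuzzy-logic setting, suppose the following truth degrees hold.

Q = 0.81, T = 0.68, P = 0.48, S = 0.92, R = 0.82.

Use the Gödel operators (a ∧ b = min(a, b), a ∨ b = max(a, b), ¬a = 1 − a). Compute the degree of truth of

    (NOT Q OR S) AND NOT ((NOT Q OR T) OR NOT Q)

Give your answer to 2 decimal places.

NOT Q = 1 − 0.81 = 0.19
NOT Q OR S = max(a, b) on (0.19, 0.92) = 0.92
NOT Q = 1 − 0.81 = 0.19
NOT Q OR T = max(a, b) on (0.19, 0.68) = 0.68
NOT Q = 1 − 0.81 = 0.19
(NOT Q OR T) OR NOT Q = max(a, b) on (0.68, 0.19) = 0.68
NOT ((NOT Q OR T) OR NOT Q) = 1 − 0.68 = 0.32
(NOT Q OR S) AND NOT ((NOT Q OR T) OR NOT Q) = min(a, b) on (0.92, 0.32) = 0.32

0.32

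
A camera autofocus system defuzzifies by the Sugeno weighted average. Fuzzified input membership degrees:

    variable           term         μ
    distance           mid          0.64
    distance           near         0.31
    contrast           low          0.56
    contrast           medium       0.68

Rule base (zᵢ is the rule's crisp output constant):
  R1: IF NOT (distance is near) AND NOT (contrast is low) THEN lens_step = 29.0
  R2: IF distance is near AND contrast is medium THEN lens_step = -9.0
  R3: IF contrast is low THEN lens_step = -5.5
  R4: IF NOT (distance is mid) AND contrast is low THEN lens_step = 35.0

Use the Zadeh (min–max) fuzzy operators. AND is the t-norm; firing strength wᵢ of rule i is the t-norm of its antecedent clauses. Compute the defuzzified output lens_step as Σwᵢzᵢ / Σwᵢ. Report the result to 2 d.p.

11.67

R1 (z=29.0): ¬near=1−0.31=0.69, ¬low=1−0.56=0.44; AND[min(a, b)] → w = 0.44
R2 (z=-9.0): near=0.31, medium=0.68; AND[min(a, b)] → w = 0.31
R3 (z=-5.5): low=0.56 → w = 0.56
R4 (z=35.0): ¬mid=1−0.64=0.36, low=0.56; AND[min(a, b)] → w = 0.36
Weighted average = (0.44·29.0 + 0.31·-9.0 + 0.56·-5.5 + 0.36·35.0) / (0.44 + 0.31 + 0.56 + 0.36)
  = 19.4900 / 1.6700 = 11.67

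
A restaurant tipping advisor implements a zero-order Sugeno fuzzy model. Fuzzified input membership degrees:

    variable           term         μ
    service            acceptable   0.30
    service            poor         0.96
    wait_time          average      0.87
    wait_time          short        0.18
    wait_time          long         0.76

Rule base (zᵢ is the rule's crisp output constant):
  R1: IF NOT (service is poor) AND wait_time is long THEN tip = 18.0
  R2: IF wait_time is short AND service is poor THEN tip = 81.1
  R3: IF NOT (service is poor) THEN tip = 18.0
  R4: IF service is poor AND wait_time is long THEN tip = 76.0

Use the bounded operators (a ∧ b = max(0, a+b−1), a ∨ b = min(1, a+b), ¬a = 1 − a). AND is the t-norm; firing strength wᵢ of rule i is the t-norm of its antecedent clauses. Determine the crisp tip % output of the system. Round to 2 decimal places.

R1 (z=18.0): ¬poor=1−0.96=0.04, long=0.76; AND[max(0, a+b−1)] → w = 0.00
R2 (z=81.1): short=0.18, poor=0.96; AND[max(0, a+b−1)] → w = 0.14
R3 (z=18.0): ¬poor=1−0.96=0.04 → w = 0.04
R4 (z=76.0): poor=0.96, long=0.76; AND[max(0, a+b−1)] → w = 0.72
Weighted average = (0.00·18.0 + 0.14·81.1 + 0.04·18.0 + 0.72·76.0) / (0.00 + 0.14 + 0.04 + 0.72)
  = 66.7940 / 0.9000 = 74.22

74.22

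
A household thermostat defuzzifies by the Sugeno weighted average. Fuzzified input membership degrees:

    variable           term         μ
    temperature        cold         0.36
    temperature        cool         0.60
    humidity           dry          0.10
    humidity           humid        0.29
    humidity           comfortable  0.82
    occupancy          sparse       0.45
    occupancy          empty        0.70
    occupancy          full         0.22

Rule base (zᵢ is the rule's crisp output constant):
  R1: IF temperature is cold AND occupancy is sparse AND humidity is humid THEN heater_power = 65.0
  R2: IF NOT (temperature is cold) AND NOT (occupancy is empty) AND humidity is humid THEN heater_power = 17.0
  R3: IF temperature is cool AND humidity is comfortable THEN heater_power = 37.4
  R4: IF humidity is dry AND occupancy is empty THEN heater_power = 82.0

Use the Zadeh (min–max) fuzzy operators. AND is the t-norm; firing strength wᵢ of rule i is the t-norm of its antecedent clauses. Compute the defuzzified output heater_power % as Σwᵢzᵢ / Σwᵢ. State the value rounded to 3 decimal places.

R1 (z=65.0): cold=0.36, sparse=0.45, humid=0.29; AND[min(a, b)] → w = 0.29
R2 (z=17.0): ¬cold=1−0.36=0.64, ¬empty=1−0.70=0.30, humid=0.29; AND[min(a, b)] → w = 0.29
R3 (z=37.4): cool=0.60, comfortable=0.82; AND[min(a, b)] → w = 0.60
R4 (z=82.0): dry=0.10, empty=0.70; AND[min(a, b)] → w = 0.10
Weighted average = (0.29·65.0 + 0.29·17.0 + 0.60·37.4 + 0.10·82.0) / (0.29 + 0.29 + 0.60 + 0.10)
  = 54.4200 / 1.2800 = 42.516

42.516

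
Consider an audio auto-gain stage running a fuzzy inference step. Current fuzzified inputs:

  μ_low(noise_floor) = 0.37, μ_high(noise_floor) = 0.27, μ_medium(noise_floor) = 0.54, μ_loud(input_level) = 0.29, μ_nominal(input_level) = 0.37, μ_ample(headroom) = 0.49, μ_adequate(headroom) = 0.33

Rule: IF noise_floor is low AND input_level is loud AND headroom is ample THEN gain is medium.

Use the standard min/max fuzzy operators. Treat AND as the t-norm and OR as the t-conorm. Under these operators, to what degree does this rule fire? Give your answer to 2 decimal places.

0.29

firing strength: low=0.37, loud=0.29, ample=0.49; AND[min(a, b)] → w = 0.29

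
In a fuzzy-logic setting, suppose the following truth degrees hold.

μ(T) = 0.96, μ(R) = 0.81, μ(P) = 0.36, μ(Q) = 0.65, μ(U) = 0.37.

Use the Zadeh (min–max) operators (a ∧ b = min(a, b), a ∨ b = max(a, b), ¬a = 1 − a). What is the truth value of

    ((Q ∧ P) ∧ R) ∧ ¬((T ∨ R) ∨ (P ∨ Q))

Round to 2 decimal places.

0.04

Q ∧ P = min(a, b) on (0.65, 0.36) = 0.36
(Q ∧ P) ∧ R = min(a, b) on (0.36, 0.81) = 0.36
T ∨ R = max(a, b) on (0.96, 0.81) = 0.96
P ∨ Q = max(a, b) on (0.36, 0.65) = 0.65
(T ∨ R) ∨ (P ∨ Q) = max(a, b) on (0.96, 0.65) = 0.96
¬((T ∨ R) ∨ (P ∨ Q)) = 1 − 0.96 = 0.04
((Q ∧ P) ∧ R) ∧ ¬((T ∨ R) ∨ (P ∨ Q)) = min(a, b) on (0.36, 0.04) = 0.04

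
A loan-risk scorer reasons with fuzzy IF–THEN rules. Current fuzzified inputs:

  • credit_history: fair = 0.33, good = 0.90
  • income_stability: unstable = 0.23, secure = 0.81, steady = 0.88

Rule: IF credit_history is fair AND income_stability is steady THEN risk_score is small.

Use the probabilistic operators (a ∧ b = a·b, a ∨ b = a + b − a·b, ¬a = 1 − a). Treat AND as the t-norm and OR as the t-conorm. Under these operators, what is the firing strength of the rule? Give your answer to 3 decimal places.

firing strength: fair=0.33, steady=0.88; AND[a·b] → w = 0.2904

0.290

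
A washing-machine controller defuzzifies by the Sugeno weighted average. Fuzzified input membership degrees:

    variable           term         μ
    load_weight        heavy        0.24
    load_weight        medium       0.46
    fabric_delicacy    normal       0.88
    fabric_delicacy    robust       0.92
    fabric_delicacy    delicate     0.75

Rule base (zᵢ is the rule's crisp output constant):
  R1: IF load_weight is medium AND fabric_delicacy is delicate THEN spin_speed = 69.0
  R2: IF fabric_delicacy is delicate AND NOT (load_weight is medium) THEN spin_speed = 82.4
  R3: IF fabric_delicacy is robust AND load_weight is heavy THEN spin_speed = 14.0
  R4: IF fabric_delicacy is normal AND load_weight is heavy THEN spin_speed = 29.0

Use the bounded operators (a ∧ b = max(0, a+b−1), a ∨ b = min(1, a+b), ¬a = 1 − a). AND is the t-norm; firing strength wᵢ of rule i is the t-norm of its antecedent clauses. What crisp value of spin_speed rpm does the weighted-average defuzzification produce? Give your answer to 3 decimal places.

56.546

R1 (z=69.0): medium=0.46, delicate=0.75; AND[max(0, a+b−1)] → w = 0.21
R2 (z=82.4): delicate=0.75, ¬medium=1−0.46=0.54; AND[max(0, a+b−1)] → w = 0.29
R3 (z=14.0): robust=0.92, heavy=0.24; AND[max(0, a+b−1)] → w = 0.16
R4 (z=29.0): normal=0.88, heavy=0.24; AND[max(0, a+b−1)] → w = 0.12
Weighted average = (0.21·69.0 + 0.29·82.4 + 0.16·14.0 + 0.12·29.0) / (0.21 + 0.29 + 0.16 + 0.12)
  = 44.1060 / 0.7800 = 56.546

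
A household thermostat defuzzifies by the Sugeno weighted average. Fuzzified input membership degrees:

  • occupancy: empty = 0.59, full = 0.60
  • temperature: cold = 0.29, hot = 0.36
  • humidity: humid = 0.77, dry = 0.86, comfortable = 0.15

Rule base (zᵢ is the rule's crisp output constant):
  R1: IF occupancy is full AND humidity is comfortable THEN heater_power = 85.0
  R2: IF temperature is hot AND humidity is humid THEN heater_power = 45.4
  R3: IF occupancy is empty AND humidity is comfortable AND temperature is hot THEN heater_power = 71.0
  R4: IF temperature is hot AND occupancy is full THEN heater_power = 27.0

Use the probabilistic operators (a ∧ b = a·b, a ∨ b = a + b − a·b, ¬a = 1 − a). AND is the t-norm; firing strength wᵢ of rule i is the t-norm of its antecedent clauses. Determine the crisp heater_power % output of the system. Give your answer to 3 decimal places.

R1 (z=85.0): full=0.60, comfortable=0.15; AND[a·b] → w = 0.0900
R2 (z=45.4): hot=0.36, humid=0.77; AND[a·b] → w = 0.2772
R3 (z=71.0): empty=0.59, comfortable=0.15, hot=0.36; AND[a·b] → w = 0.0319
R4 (z=27.0): hot=0.36, full=0.60; AND[a·b] → w = 0.2160
Weighted average = (0.0900·85.0 + 0.2772·45.4 + 0.0319·71.0 + 0.2160·27.0) / (0.0900 + 0.2772 + 0.0319 + 0.2160)
  = 28.3289 / 0.6151 = 46.059

46.059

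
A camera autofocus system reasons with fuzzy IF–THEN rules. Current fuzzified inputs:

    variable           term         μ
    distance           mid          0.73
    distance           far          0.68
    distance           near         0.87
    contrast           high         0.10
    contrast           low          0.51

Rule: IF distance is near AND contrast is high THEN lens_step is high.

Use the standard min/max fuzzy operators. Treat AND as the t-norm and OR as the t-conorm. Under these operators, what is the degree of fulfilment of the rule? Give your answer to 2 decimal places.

0.10

firing strength: near=0.87, high=0.10; AND[min(a, b)] → w = 0.10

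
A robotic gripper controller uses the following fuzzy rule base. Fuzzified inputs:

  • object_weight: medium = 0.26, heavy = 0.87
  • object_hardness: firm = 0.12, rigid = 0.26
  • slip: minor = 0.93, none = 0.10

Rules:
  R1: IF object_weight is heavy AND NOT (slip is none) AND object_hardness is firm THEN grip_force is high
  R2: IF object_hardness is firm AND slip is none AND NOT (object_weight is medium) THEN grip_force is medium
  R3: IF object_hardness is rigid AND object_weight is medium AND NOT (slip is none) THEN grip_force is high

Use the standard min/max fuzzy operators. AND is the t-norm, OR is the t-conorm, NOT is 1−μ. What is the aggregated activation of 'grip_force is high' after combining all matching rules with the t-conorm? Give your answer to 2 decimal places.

0.26

R1: heavy=0.87, ¬none=1−0.10=0.90, firm=0.12; AND[min(a, b)] → w = 0.12
R2: firm=0.12, none=0.10, ¬medium=1−0.26=0.74; AND[min(a, b)] → w = 0.10
R3: rigid=0.26, medium=0.26, ¬none=1−0.10=0.90; AND[min(a, b)] → w = 0.26
Rules with consequent 'high': {R1, R3} → strengths 0.12, 0.26
Aggregate via t-conorm [max(a, b)]: 0.26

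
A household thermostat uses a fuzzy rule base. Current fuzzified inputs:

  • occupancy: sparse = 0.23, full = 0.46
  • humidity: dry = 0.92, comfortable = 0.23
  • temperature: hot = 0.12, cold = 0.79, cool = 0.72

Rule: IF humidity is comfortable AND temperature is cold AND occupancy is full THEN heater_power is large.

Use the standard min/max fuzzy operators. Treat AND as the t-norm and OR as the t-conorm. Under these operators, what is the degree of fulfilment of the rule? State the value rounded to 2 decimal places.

0.23

firing strength: comfortable=0.23, cold=0.79, full=0.46; AND[min(a, b)] → w = 0.23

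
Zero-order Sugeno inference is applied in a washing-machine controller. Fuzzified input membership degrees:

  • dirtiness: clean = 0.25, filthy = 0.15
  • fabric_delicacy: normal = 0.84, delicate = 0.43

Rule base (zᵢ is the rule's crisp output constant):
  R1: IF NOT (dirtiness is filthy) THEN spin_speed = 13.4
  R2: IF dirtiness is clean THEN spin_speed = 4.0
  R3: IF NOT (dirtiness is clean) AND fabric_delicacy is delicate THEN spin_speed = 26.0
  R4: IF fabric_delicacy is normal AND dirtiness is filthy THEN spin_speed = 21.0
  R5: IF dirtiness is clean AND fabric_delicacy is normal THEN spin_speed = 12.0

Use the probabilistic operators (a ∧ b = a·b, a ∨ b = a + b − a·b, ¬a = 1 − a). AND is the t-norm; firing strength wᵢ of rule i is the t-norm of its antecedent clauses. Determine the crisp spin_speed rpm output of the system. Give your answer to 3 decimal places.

R1 (z=13.4): ¬filthy=1−0.15=0.85 → w = 0.8500
R2 (z=4.0): clean=0.25 → w = 0.2500
R3 (z=26.0): ¬clean=1−0.25=0.75, delicate=0.43; AND[a·b] → w = 0.3225
R4 (z=21.0): normal=0.84, filthy=0.15; AND[a·b] → w = 0.1260
R5 (z=12.0): clean=0.25, normal=0.84; AND[a·b] → w = 0.2100
Weighted average = (0.8500·13.4 + 0.2500·4.0 + 0.3225·26.0 + 0.1260·21.0 + 0.2100·12.0) / (0.8500 + 0.2500 + 0.3225 + 0.1260 + 0.2100)
  = 25.9410 / 1.7585 = 14.752

14.752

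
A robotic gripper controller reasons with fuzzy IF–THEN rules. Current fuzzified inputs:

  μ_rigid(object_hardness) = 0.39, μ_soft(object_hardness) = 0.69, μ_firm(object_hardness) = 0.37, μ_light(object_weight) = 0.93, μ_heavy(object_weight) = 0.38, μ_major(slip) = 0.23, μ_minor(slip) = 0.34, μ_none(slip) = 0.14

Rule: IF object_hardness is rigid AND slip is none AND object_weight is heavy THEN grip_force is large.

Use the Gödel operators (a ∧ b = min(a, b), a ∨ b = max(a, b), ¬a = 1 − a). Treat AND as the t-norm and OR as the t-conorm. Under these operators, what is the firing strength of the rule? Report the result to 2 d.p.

firing strength: rigid=0.39, none=0.14, heavy=0.38; AND[min(a, b)] → w = 0.14

0.14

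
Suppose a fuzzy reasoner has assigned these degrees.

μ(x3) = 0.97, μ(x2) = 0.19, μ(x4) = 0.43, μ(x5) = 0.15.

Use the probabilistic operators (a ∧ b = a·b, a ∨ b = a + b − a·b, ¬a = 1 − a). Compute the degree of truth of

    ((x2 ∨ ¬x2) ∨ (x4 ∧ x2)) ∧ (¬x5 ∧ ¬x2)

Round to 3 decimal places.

0.591

¬x2 = 1 − 0.1900 = 0.8100
x2 ∨ ¬x2 = a + b − a·b on (0.1900, 0.8100) = 0.8461
x4 ∧ x2 = a·b on (0.4300, 0.1900) = 0.0817
(x2 ∨ ¬x2) ∨ (x4 ∧ x2) = a + b − a·b on (0.8461, 0.0817) = 0.8587
¬x5 = 1 − 0.1500 = 0.8500
¬x2 = 1 − 0.1900 = 0.8100
¬x5 ∧ ¬x2 = a·b on (0.8500, 0.8100) = 0.6885
((x2 ∨ ¬x2) ∨ (x4 ∧ x2)) ∧ (¬x5 ∧ ¬x2) = a·b on (0.8587, 0.6885) = 0.5912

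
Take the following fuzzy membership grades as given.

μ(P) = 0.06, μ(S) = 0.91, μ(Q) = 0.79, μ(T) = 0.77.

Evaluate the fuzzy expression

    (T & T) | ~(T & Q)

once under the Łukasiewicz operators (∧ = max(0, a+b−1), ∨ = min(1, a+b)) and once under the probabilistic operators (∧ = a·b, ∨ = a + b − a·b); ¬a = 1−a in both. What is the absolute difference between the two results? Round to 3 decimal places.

0.228

Under Łukasiewicz:
  T & T = max(0, a+b−1) on (0.77, 0.77) = 0.54
  T & Q = max(0, a+b−1) on (0.77, 0.79) = 0.56
  ~(T & Q) = 1 − 0.56 = 0.44
  (T & T) | ~(T & Q) = min(1, a+b) on (0.54, 0.44) = 0.98
  → value = 0.9800
Under probabilistic:
  T & T = a·b on (0.7700, 0.7700) = 0.5929
  T & Q = a·b on (0.7700, 0.7900) = 0.6083
  ~(T & Q) = 1 − 0.6083 = 0.3917
  (T & T) | ~(T & Q) = a + b − a·b on (0.5929, 0.3917) = 0.7524
  → value = 0.7524
|0.9800 − 0.7524| = 0.228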